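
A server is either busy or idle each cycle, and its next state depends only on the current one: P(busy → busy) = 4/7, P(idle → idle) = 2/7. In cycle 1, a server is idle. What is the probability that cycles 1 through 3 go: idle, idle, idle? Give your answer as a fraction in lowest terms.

Cycle 1 is given. For each transition, use the conditional probability from the current state:
P(idle | idle) = 2/7; P(idle | idle) = 2/7.
P = 2/7 × 2/7 = 4/49.

4/49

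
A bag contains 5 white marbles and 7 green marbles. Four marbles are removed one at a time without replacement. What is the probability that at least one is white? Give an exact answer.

92/99

P(no white) = 7/12 × 6/11 × 5/10 × 4/9 = 840/11880 = 7/99.
P(at least one) = 1 − 7/99 = 92/99.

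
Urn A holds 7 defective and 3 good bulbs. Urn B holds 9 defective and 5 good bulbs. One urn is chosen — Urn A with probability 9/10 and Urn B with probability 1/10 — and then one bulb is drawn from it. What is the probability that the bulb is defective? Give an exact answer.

243/350

From Urn A: P(defective) = 7/10.
From Urn B: P(defective) = 9/14.
Total probability = (9/10)(7/10) + (1/10)(9/14) = 243/350.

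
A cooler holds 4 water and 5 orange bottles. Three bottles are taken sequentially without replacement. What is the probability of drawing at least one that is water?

37/42

P(no water) = 5/9 × 4/8 × 3/7 = 60/504 = 5/42.
P(at least one) = 1 − 5/42 = 37/42.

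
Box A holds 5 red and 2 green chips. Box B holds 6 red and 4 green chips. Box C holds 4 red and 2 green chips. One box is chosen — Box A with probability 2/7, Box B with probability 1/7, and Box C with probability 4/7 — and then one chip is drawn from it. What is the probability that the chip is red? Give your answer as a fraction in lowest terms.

493/735

From Box A: P(red) = 5/7.
From Box B: P(red) = 6/10.
From Box C: P(red) = 4/6.
Total probability = (2/7)(5/7) + (1/7)(6/10) + (4/7)(4/6) = 493/735.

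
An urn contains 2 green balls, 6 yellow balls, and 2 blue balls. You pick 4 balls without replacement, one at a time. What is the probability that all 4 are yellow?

P = 6/10 × 5/9 × 4/8 × 3/7 = 360/5040 = 1/14.

1/14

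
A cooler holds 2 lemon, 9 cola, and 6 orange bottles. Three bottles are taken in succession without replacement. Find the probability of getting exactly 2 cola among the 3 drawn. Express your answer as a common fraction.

36/85

One ordering (cola drawn first) has probability 9/17 × 8/16 × 8/15 = 576/4080 = 12/85.
There are C(3,2) = 3 such orderings, each equally likely, so P = 3 × 12/85 = 36/85.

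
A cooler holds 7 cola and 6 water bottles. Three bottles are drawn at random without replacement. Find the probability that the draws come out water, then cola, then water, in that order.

Each draw changes the counts, so multiply the conditional probabilities along the sequence:
P = 6/13 × 7/12 × 5/11 = 210/1716 = 35/286.

35/286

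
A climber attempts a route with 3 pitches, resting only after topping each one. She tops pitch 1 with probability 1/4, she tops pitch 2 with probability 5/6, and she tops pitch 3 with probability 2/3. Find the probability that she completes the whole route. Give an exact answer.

Each stage is reached only if all earlier stages succeed, so
P = 1/4 × 5/6 × 2/3 = 10/72 = 5/36.

5/36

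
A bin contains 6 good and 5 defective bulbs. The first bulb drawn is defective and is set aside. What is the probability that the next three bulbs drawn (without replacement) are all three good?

1/6

After the first draw, 6 of the remaining 10 bulbs are good.
P = 6/10 × 5/9 × 4/8 = 120/720 = 1/6.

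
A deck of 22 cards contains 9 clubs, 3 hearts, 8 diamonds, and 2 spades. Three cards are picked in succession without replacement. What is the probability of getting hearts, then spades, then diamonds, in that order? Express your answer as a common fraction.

2/385

Each draw changes the counts, so multiply the conditional probabilities along the sequence:
P = 3/22 × 2/21 × 8/20 = 48/9240 = 2/385.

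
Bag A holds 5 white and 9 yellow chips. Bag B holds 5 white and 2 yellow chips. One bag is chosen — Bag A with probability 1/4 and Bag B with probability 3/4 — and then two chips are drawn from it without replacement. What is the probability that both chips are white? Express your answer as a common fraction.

5/13

From Bag A: P(both white) = (5/14)(4/13) = 10/91.
From Bag B: P(both white) = (5/7)(4/6) = 10/21.
Total probability = (1/4)(10/91) + (3/4)(10/21) = 5/13.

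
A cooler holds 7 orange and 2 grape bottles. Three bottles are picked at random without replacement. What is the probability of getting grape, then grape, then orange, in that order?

1/36

Each draw changes the counts, so multiply the conditional probabilities along the sequence:
P = 2/9 × 1/8 × 7/7 = 14/504 = 1/36.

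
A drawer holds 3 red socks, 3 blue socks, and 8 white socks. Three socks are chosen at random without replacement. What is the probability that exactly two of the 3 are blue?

One ordering (blue drawn first) has probability 3/14 × 2/13 × 11/12 = 66/2184 = 11/364.
There are C(3,2) = 3 such orderings, each equally likely, so P = 3 × 11/364 = 33/364.

33/364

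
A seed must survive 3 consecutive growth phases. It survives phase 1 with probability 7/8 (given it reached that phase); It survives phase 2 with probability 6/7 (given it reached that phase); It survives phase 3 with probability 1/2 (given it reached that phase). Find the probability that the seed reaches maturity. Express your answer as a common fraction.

3/8

Multiplying along the chain,
P = 7/8 × 6/7 × 1/2 = 42/112 = 3/8.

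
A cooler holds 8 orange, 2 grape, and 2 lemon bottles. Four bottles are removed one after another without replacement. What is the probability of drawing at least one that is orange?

P(no orange) = 4/12 × 3/11 × 2/10 × 1/9 = 24/11880 = 1/495.
P(at least one) = 1 − 1/495 = 494/495.

494/495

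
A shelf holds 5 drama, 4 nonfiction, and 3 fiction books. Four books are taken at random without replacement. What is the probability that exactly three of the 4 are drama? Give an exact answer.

One ordering (drama drawn first) has probability 5/12 × 4/11 × 3/10 × 7/9 = 420/11880 = 7/198.
There are C(4,3) = 4 such orderings, each equally likely, so P = 4 × 7/198 = 14/99.

14/99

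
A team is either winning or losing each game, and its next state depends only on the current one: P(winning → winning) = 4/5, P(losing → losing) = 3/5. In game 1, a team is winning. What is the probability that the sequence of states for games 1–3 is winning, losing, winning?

Game 1 is given. For each transition, use the conditional probability from the current state:
P(losing | winning) = 1/5; P(winning | losing) = 2/5.
P = 1/5 × 2/5 = 2/25.

2/25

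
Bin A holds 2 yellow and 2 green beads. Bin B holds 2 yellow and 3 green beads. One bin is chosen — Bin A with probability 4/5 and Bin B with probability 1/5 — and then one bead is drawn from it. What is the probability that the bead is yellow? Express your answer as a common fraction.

12/25

From Bin A: P(yellow) = 2/4.
From Bin B: P(yellow) = 2/5.
Total probability = (4/5)(2/4) + (1/5)(2/5) = 12/25.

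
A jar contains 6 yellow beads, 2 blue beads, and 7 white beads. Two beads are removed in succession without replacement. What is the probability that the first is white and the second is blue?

Each draw changes the counts, so multiply the conditional probabilities along the sequence:
P = 7/15 × 2/14 = 14/210 = 1/15.

1/15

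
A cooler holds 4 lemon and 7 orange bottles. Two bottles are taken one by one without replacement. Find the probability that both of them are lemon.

6/55

P = 4/11 × 3/10 = 12/110 = 6/55.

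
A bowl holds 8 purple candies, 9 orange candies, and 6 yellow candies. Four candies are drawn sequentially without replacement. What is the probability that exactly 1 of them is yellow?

One ordering (yellow drawn first) has probability 6/23 × 17/22 × 16/21 × 15/20 = 24480/212520 = 204/1771.
There are C(4,1) = 4 such orderings, each equally likely, so P = 4 × 204/1771 = 816/1771.

816/1771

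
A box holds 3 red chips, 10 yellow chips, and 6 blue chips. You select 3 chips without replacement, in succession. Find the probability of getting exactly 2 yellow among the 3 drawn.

135/323

One ordering (yellow drawn first) has probability 10/19 × 9/18 × 9/17 = 810/5814 = 45/323.
There are C(3,2) = 3 such orderings, each equally likely, so P = 3 × 45/323 = 135/323.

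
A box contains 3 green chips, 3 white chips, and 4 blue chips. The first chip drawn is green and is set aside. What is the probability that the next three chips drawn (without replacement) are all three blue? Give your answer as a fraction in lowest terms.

1/21

After the first draw, 4 of the remaining 9 chips are blue.
P = 4/9 × 3/8 × 2/7 = 24/504 = 1/21.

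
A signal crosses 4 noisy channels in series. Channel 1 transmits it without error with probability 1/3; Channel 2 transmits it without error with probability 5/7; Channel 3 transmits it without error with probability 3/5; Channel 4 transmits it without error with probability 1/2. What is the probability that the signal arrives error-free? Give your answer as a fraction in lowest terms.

1/14

Multiplying along the chain,
P = 1/3 × 5/7 × 3/5 × 1/2 = 15/210 = 1/14.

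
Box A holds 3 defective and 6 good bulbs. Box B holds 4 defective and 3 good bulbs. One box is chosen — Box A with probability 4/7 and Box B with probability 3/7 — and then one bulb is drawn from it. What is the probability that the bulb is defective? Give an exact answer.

From Box A: P(defective) = 3/9.
From Box B: P(defective) = 4/7.
Total probability = (4/7)(3/9) + (3/7)(4/7) = 64/147.

64/147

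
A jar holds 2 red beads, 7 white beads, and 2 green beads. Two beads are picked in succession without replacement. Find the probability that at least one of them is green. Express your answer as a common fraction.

P(no green) = 9/11 × 8/10 = 72/110 = 36/55.
P(at least one) = 1 − 36/55 = 19/55.

19/55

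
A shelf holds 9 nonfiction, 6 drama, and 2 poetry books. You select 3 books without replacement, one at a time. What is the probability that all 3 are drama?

P(all drama) = 6/17 × 5/16 × 4/15 = 120/4080 = 1/34.

1/34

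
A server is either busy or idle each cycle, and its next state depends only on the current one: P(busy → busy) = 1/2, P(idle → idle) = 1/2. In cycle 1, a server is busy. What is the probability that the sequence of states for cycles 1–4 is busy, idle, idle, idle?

1/8

Cycle 1 is given. For each transition, use the conditional probability from the current state:
P(idle | busy) = 1/2; P(idle | idle) = 1/2; P(idle | idle) = 1/2.
P = 1/2 × 1/2 × 1/2 = 1/8.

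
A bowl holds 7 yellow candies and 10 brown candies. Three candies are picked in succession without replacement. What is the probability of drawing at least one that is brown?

129/136

P(no brown) = 7/17 × 6/16 × 5/15 = 210/4080 = 7/136.
P(at least one) = 1 − 7/136 = 129/136.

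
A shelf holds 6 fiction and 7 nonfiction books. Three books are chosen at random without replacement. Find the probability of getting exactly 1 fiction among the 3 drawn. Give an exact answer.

63/143

One ordering (fiction drawn first) has probability 6/13 × 7/12 × 6/11 = 252/1716 = 21/143.
There are C(3,1) = 3 such orderings, each equally likely, so P = 3 × 21/143 = 63/143.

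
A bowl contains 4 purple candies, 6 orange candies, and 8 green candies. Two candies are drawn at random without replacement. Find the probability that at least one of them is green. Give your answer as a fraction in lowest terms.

12/17

P(no green) = 10/18 × 9/17 = 90/306 = 5/17.
P(at least one) = 1 − 5/17 = 12/17.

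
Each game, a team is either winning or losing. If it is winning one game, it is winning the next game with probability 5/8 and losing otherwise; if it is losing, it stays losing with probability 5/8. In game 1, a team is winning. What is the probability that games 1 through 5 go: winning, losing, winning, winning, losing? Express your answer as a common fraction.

135/4096

Game 1 is given. For each transition, use the conditional probability from the current state:
P(losing | winning) = 3/8; P(winning | losing) = 3/8; P(winning | winning) = 5/8; P(losing | winning) = 3/8.
P = 3/8 × 3/8 × 5/8 × 3/8 = 135/4096.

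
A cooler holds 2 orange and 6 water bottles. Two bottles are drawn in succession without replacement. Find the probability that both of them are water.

15/28

P = 6/8 × 5/7 = 30/56 = 15/28.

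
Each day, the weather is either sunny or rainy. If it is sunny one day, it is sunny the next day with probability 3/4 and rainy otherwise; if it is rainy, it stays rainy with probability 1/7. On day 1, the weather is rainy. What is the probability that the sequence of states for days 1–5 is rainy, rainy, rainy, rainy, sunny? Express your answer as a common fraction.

6/2401

Day 1 is given. For each transition, use the conditional probability from the current state:
P(rainy | rainy) = 1/7; P(rainy | rainy) = 1/7; P(rainy | rainy) = 1/7; P(sunny | rainy) = 6/7.
P = 1/7 × 1/7 × 1/7 × 6/7 = 6/2401.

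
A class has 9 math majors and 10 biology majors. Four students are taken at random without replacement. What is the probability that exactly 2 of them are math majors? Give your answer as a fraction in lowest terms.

135/323

One ordering (math majors drawn first) has probability 9/19 × 8/18 × 10/17 × 9/16 = 6480/93024 = 45/646.
There are C(4,2) = 6 such orderings, each equally likely, so P = 6 × 45/646 = 135/323.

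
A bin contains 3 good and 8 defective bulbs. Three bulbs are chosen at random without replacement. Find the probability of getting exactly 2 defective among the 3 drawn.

28/55

One ordering (defective drawn first) has probability 8/11 × 7/10 × 3/9 = 168/990 = 28/165.
There are C(3,2) = 3 such orderings, each equally likely, so P = 3 × 28/165 = 28/55.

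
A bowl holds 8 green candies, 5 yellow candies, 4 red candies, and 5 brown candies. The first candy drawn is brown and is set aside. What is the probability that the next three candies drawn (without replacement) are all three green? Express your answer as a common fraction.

4/95

With the first candy removed, 8 green remain out of 21.
P = 8/21 × 7/20 × 6/19 = 336/7980 = 4/95.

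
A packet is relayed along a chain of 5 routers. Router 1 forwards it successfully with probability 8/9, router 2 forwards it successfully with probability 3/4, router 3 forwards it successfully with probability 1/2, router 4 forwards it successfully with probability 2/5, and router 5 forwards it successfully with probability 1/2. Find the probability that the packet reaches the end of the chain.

1/15

Each stage is reached only if all earlier stages succeed, so
P = 8/9 × 3/4 × 1/2 × 2/5 × 1/2 = 48/720 = 1/15.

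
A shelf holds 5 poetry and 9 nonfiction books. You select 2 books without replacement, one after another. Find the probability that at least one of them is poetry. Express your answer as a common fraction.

55/91

P(no poetry) = 9/14 × 8/13 = 72/182 = 36/91.
P(at least one) = 1 − 36/91 = 55/91.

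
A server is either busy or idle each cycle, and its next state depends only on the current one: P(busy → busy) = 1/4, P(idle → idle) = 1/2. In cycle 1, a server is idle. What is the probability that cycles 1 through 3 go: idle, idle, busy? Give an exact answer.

1/4

Cycle 1 is given. For each transition, use the conditional probability from the current state:
P(idle | idle) = 1/2; P(busy | idle) = 1/2.
P = 1/2 × 1/2 = 1/4.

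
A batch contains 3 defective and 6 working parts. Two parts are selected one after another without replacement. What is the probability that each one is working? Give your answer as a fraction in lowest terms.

5/12

P(every draw is working) = 6/9 × 5/8 = 30/72 = 5/12.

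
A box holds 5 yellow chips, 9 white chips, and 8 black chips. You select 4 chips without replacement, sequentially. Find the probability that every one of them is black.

2/209

P(every draw is black) = 8/22 × 7/21 × 6/20 × 5/19 = 1680/175560 = 2/209.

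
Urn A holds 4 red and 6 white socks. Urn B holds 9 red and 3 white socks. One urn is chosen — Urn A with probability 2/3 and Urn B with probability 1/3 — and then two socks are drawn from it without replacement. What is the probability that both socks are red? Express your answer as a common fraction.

134/495

From Urn A: P(both red) = (4/10)(3/9) = 2/15.
From Urn B: P(both red) = (9/12)(8/11) = 6/11.
Total probability = (2/3)(2/15) + (1/3)(6/11) = 134/495.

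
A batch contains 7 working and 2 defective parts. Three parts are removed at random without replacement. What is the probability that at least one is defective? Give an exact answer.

7/12

P(no defective) = 7/9 × 6/8 × 5/7 = 210/504 = 5/12.
P(at least one) = 1 − 5/12 = 7/12.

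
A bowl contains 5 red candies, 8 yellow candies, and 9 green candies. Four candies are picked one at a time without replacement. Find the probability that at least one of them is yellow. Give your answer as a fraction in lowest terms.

82/95

P(no yellow) = 14/22 × 13/21 × 12/20 × 11/19 = 24024/175560 = 13/95.
P(at least one) = 1 − 13/95 = 82/95.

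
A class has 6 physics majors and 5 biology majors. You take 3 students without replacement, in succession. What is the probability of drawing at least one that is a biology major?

P(no biology majors) = 6/11 × 5/10 × 4/9 = 120/990 = 4/33.
P(at least one) = 1 − 4/33 = 29/33.

29/33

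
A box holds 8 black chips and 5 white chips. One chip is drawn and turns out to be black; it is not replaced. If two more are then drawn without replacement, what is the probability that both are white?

5/33

After the first draw, 5 of the remaining 12 chips are white.
P = 5/12 × 4/11 = 20/132 = 5/33.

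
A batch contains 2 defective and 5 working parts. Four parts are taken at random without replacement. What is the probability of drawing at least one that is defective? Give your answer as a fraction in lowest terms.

P(no defective) = 5/7 × 4/6 × 3/5 × 2/4 = 120/840 = 1/7.
P(at least one) = 1 − 1/7 = 6/7.

6/7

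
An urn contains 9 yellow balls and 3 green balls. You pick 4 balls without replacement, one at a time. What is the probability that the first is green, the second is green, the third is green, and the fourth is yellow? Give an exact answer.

Multiply the probability of each draw given the previous ones:
P = 3/12 × 2/11 × 1/10 × 9/9 = 54/11880 = 1/220.

1/220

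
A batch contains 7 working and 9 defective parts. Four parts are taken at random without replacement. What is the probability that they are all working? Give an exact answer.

1/52

P(all working) = 7/16 × 6/15 × 5/14 × 4/13 = 840/43680 = 1/52.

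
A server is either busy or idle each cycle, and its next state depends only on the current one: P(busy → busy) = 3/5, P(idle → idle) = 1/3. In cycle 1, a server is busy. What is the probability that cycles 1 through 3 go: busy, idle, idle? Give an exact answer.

Cycle 1 is given. For each transition, use the conditional probability from the current state:
P(idle | busy) = 2/5; P(idle | idle) = 1/3.
P = 2/5 × 1/3 = 2/15.

2/15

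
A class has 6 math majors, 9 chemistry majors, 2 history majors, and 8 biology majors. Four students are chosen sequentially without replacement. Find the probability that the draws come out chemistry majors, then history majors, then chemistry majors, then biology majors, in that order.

24/6325

Multiply the probability of each draw given the previous ones:
P = 9/25 × 2/24 × 8/23 × 8/22 = 1152/303600 = 24/6325.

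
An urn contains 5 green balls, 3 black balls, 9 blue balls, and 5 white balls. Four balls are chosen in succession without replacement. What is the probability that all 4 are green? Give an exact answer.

P = 5/22 × 4/21 × 3/20 × 2/19 = 120/175560 = 1/1463.

1/1463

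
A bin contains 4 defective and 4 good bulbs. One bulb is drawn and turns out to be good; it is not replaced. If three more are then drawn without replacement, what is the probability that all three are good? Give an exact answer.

1/35

With the first bulb removed, 3 good remain out of 7.
P = 3/7 × 2/6 × 1/5 = 6/210 = 1/35.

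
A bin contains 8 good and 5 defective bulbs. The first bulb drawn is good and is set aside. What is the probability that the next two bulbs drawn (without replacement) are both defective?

With the first bulb removed, 5 defective remain out of 12.
P = 5/12 × 4/11 = 20/132 = 5/33.

5/33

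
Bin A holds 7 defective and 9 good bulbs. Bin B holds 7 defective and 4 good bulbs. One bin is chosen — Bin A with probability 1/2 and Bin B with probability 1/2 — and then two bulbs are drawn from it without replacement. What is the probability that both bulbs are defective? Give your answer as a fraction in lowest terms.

49/176

From Bin A: P(both defective) = (7/16)(6/15) = 7/40.
From Bin B: P(both defective) = (7/11)(6/10) = 21/55.
Total probability = (1/2)(7/40) + (1/2)(21/55) = 49/176.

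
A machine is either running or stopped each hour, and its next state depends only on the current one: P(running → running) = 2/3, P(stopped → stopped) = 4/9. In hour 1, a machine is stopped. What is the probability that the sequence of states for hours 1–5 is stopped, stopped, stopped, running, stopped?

Hour 1 is given. For each transition, use the conditional probability from the current state:
P(stopped | stopped) = 4/9; P(stopped | stopped) = 4/9; P(running | stopped) = 5/9; P(stopped | running) = 1/3.
P = 4/9 × 4/9 × 5/9 × 1/3 = 80/2187.

80/2187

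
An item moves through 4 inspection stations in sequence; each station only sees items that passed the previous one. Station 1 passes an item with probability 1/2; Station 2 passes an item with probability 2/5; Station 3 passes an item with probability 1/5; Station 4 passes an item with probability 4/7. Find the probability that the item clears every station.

Each stage is reached only if all earlier stages succeed, so
P = 1/2 × 2/5 × 1/5 × 4/7 = 8/350 = 4/175.

4/175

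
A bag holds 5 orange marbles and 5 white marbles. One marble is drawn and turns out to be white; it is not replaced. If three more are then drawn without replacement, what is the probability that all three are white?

1/21

With the first marble removed, 4 white remain out of 9.
P = 4/9 × 3/8 × 2/7 = 24/504 = 1/21.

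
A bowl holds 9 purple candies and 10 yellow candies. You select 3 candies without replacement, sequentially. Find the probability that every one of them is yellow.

P(all yellow) = 10/19 × 9/18 × 8/17 = 720/5814 = 40/323.

40/323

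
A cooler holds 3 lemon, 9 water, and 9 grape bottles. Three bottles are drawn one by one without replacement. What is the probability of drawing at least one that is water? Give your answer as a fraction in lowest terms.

111/133

P(no water) = 12/21 × 11/20 × 10/19 = 1320/7980 = 22/133.
P(at least one) = 1 − 22/133 = 111/133.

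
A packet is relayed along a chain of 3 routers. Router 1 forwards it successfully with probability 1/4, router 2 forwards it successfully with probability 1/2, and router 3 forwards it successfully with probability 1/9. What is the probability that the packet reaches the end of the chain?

1/72

The events are sequential, so multiply the conditional probabilities:
P = 1/4 × 1/2 × 1/9 = 1/72.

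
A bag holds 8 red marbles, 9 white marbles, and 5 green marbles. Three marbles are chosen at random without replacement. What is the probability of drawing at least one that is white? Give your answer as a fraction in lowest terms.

57/70

P(no white) = 13/22 × 12/21 × 11/20 = 1716/9240 = 13/70.
P(at least one) = 1 − 13/70 = 57/70.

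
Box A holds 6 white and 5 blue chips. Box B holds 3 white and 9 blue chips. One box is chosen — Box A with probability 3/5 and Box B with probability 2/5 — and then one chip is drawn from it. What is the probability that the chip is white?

From Box A: P(white) = 6/11.
From Box B: P(white) = 3/12.
Total probability = (3/5)(6/11) + (2/5)(3/12) = 47/110.

47/110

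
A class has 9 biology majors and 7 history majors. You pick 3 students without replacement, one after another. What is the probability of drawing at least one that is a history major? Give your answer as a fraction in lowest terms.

P(no history majors) = 9/16 × 8/15 × 7/14 = 504/3360 = 3/20.
P(at least one) = 1 − 3/20 = 17/20.

17/20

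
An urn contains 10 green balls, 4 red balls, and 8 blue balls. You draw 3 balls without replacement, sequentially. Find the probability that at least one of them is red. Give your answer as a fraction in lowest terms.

181/385

P(no red) = 18/22 × 17/21 × 16/20 = 4896/9240 = 204/385.
P(at least one) = 1 − 204/385 = 181/385.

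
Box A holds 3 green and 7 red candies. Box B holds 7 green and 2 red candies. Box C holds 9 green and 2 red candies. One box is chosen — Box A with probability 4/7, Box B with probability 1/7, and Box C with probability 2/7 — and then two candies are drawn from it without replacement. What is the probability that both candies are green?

95/308

From Box A: P(both green) = (3/10)(2/9) = 1/15.
From Box B: P(both green) = (7/9)(6/8) = 7/12.
From Box C: P(both green) = (9/11)(8/10) = 36/55.
Total probability = (4/7)(1/15) + (1/7)(7/12) + (2/7)(36/55) = 95/308.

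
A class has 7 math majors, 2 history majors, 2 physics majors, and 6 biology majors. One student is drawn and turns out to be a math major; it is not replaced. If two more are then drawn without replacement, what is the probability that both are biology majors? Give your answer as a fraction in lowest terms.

After the first draw, 6 of the remaining 16 students are biology majors.
P = 6/16 × 5/15 = 30/240 = 1/8.

1/8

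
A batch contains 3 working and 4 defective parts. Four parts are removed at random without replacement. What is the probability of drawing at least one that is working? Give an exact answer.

34/35

P(no working) = 4/7 × 3/6 × 2/5 × 1/4 = 24/840 = 1/35.
P(at least one) = 1 − 1/35 = 34/35.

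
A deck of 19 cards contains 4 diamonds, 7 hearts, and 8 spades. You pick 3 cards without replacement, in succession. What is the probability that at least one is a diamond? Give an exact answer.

514/969

P(no diamonds) = 15/19 × 14/18 × 13/17 = 2730/5814 = 455/969.
P(at least one) = 1 − 455/969 = 514/969.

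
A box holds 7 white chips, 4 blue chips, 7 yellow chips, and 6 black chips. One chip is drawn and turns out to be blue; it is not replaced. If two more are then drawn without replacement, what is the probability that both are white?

21/253

After the first draw, 7 of the remaining 23 chips are white.
P = 7/23 × 6/22 = 42/506 = 21/253.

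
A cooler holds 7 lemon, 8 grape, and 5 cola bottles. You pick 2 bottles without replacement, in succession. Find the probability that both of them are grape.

P(every draw is grape) = 8/20 × 7/19 = 56/380 = 14/95.

14/95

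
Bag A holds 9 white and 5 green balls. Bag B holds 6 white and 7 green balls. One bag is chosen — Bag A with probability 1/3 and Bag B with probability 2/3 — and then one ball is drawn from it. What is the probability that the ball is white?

95/182

From Bag A: P(white) = 9/14.
From Bag B: P(white) = 6/13.
Total probability = (1/3)(9/14) + (2/3)(6/13) = 95/182.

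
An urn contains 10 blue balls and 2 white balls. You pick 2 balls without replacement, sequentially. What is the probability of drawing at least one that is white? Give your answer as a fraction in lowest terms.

7/22

P(no white) = 10/12 × 9/11 = 90/132 = 15/22.
P(at least one) = 1 − 15/22 = 7/22.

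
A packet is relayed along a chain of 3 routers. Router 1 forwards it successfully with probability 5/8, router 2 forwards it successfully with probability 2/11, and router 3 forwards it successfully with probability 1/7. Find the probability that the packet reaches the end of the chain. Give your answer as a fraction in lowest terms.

5/308

The events are sequential, so multiply the conditional probabilities:
P = 5/8 × 2/11 × 1/7 = 10/616 = 5/308.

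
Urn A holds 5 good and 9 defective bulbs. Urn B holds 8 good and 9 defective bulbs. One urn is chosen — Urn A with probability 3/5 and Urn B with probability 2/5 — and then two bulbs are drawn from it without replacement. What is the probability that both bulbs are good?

1147/7735

From Urn A: P(both good) = (5/14)(4/13) = 10/91.
From Urn B: P(both good) = (8/17)(7/16) = 7/34.
Total probability = (3/5)(10/91) + (2/5)(7/34) = 1147/7735.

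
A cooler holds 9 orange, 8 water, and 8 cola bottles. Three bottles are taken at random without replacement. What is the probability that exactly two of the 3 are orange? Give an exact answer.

144/575

One ordering (orange drawn first) has probability 9/25 × 8/24 × 16/23 = 1152/13800 = 48/575.
There are C(3,2) = 3 such orderings, each equally likely, so P = 3 × 48/575 = 144/575.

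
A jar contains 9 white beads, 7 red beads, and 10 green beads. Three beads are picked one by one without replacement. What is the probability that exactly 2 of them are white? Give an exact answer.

One ordering (white drawn first) has probability 9/26 × 8/25 × 17/24 = 1224/15600 = 51/650.
There are C(3,2) = 3 such orderings, each equally likely, so P = 3 × 51/650 = 153/650.

153/650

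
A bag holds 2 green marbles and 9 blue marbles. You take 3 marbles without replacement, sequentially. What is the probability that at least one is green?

P(no green) = 9/11 × 8/10 × 7/9 = 504/990 = 28/55.
P(at least one) = 1 − 28/55 = 27/55.

27/55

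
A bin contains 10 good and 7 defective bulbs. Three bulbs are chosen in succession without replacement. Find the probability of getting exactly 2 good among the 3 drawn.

One ordering (good drawn first) has probability 10/17 × 9/16 × 7/15 = 630/4080 = 21/136.
There are C(3,2) = 3 such orderings, each equally likely, so P = 3 × 21/136 = 63/136.

63/136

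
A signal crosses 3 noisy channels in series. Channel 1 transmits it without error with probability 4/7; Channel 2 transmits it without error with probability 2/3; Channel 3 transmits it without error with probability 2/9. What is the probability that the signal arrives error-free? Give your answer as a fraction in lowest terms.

The events are sequential, so multiply the conditional probabilities:
P = 4/7 × 2/3 × 2/9 = 16/189.

16/189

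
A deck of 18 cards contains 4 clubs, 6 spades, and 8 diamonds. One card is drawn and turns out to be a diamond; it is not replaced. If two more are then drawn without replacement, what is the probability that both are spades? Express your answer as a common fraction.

15/136

With the first card removed, 6 spades remain out of 17.
P = 6/17 × 5/16 = 30/272 = 15/136.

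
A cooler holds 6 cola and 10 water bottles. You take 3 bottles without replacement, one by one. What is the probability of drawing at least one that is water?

P(no water) = 6/16 × 5/15 × 4/14 = 120/3360 = 1/28.
P(at least one) = 1 − 1/28 = 27/28.

27/28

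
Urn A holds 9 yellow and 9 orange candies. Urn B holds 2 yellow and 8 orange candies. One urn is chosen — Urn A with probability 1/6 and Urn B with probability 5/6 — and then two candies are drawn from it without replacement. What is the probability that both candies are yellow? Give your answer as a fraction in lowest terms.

From Urn A: P(both yellow) = (9/18)(8/17) = 4/17.
From Urn B: P(both yellow) = (2/10)(1/9) = 1/45.
Total probability = (1/6)(4/17) + (5/6)(1/45) = 53/918.

53/918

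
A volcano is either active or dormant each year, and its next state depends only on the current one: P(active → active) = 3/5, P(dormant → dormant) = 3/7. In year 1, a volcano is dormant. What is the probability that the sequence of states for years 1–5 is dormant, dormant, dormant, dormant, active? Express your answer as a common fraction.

108/2401

Year 1 is given. For each transition, use the conditional probability from the current state:
P(dormant | dormant) = 3/7; P(dormant | dormant) = 3/7; P(dormant | dormant) = 3/7; P(active | dormant) = 4/7.
P = 3/7 × 3/7 × 3/7 × 4/7 = 108/2401.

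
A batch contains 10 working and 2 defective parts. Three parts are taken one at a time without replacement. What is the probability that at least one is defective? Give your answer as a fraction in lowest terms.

P(no defective) = 10/12 × 9/11 × 8/10 = 720/1320 = 6/11.
P(at least one) = 1 − 6/11 = 5/11.

5/11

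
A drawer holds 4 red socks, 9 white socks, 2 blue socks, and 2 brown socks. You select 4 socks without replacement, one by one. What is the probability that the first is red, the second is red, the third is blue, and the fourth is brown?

Chain rule:
P = 4/17 × 3/16 × 2/15 × 2/14 = 48/57120 = 1/1190.

1/1190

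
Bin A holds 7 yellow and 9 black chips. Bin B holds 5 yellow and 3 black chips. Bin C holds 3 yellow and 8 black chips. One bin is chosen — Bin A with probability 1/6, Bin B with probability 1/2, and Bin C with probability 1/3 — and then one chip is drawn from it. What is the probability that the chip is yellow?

503/1056

From Bin A: P(yellow) = 7/16.
From Bin B: P(yellow) = 5/8.
From Bin C: P(yellow) = 3/11.
Total probability = (1/6)(7/16) + (1/2)(5/8) + (1/3)(3/11) = 503/1056.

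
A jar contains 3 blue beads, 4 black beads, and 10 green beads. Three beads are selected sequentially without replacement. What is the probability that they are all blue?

P = 3/17 × 2/16 × 1/15 = 6/4080 = 1/680.

1/680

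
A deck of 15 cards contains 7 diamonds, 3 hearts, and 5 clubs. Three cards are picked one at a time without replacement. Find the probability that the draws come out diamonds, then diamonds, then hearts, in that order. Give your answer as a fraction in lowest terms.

Chain rule:
P = 7/15 × 6/14 × 3/13 = 126/2730 = 3/65.

3/65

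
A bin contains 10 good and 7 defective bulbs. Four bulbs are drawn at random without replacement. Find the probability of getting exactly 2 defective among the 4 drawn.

27/68

One ordering (defective drawn first) has probability 7/17 × 6/16 × 10/15 × 9/14 = 3780/57120 = 9/136.
There are C(4,2) = 6 such orderings, each equally likely, so P = 6 × 9/136 = 27/68.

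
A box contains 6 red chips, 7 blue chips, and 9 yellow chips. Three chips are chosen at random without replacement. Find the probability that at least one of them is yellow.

P(no yellow) = 13/22 × 12/21 × 11/20 = 1716/9240 = 13/70.
P(at least one) = 1 − 13/70 = 57/70.

57/70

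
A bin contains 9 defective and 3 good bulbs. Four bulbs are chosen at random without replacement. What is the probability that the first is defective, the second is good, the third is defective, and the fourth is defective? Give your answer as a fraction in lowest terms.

Each draw changes the counts, so multiply the conditional probabilities along the sequence:
P = 9/12 × 3/11 × 8/10 × 7/9 = 1512/11880 = 7/55.

7/55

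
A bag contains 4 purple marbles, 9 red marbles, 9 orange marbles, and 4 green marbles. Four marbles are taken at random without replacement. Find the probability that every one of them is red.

P(every draw is red) = 9/26 × 8/25 × 7/24 × 6/23 = 3024/358800 = 63/7475.

63/7475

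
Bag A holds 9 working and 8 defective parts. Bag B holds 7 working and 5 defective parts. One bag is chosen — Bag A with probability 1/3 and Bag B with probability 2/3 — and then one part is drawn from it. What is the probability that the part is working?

From Bag A: P(working) = 9/17.
From Bag B: P(working) = 7/12.
Total probability = (1/3)(9/17) + (2/3)(7/12) = 173/306.

173/306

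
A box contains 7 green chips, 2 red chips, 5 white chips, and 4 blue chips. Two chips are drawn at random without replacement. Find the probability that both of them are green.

7/51

P(all green) = 7/18 × 6/17 = 42/306 = 7/51.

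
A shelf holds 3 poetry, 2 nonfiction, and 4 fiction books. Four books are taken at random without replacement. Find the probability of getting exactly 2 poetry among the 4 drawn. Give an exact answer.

5/14

One ordering (poetry drawn first) has probability 3/9 × 2/8 × 6/7 × 5/6 = 180/3024 = 5/84.
There are C(4,2) = 6 such orderings, each equally likely, so P = 6 × 5/84 = 5/14.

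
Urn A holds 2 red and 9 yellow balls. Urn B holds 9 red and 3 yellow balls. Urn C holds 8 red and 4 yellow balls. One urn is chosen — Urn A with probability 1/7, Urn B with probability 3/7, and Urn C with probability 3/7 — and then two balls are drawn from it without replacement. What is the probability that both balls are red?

From Urn A: P(both red) = (2/11)(1/10) = 1/55.
From Urn B: P(both red) = (9/12)(8/11) = 6/11.
From Urn C: P(both red) = (8/12)(7/11) = 14/33.
Total probability = (1/7)(1/55) + (3/7)(6/11) + (3/7)(14/33) = 23/55.

23/55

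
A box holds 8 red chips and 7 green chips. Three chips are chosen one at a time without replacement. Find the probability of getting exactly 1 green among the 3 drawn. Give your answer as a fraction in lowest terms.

28/65

One ordering (green drawn first) has probability 7/15 × 8/14 × 7/13 = 392/2730 = 28/195.
There are C(3,1) = 3 such orderings, each equally likely, so P = 3 × 28/195 = 28/65.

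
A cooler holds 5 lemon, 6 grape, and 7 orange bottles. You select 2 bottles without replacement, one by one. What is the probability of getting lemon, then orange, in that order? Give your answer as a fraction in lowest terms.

35/306

Multiply the probability of each draw given the previous ones:
P = 5/18 × 7/17 = 35/306.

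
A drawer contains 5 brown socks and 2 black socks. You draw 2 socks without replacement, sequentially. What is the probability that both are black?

P(every draw is black) = 2/7 × 1/6 = 2/42 = 1/21.

1/21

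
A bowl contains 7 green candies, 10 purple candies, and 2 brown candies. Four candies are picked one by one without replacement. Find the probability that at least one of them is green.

1127/1292

P(no green) = 12/19 × 11/18 × 10/17 × 9/16 = 11880/93024 = 165/1292.
P(at least one) = 1 − 165/1292 = 1127/1292.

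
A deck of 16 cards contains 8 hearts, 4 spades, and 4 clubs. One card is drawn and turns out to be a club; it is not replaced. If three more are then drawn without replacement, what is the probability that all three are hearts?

8/65

With the first card removed, 8 hearts remain out of 15.
P = 8/15 × 7/14 × 6/13 = 336/2730 = 8/65.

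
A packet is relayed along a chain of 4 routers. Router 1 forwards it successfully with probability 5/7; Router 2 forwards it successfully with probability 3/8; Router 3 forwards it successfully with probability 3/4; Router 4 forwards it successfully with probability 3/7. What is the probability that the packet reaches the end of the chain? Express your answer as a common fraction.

135/1568

Each stage is reached only if all earlier stages succeed, so
P = 5/7 × 3/8 × 3/4 × 3/7 = 135/1568.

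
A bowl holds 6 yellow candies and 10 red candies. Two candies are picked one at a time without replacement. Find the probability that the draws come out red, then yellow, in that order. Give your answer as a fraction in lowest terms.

Chain rule:
P = 10/16 × 6/15 = 60/240 = 1/4.

1/4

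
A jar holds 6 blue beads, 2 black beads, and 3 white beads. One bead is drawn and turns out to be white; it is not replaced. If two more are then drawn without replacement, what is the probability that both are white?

1/45

With the first bead removed, 2 white remain out of 10.
P = 2/10 × 1/9 = 2/90 = 1/45.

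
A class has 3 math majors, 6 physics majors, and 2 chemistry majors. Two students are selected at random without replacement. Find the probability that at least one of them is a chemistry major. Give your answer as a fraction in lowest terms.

19/55

P(no chemistry majors) = 9/11 × 8/10 = 72/110 = 36/55.
P(at least one) = 1 − 36/55 = 19/55.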